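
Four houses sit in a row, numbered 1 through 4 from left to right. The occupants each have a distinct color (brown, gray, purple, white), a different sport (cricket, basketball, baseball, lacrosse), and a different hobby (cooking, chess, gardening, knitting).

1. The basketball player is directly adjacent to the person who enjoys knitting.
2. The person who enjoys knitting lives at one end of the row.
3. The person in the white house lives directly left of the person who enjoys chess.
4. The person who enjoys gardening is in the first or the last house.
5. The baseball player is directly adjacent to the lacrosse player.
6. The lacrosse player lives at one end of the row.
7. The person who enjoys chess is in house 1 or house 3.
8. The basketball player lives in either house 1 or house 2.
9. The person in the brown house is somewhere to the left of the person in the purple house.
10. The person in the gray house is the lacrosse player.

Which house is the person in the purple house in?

3

From clue 7, the person who enjoys chess must be in house 3.
House 2's hobby must be cooking (nothing else left).
Clue 1 places the basketball player in house 2.
By clue 1, the person who enjoys knitting is in house 1.
Clue 3 places the person in the white house in house 2.
So house 3 gets baseball for sport.
That leaves gardening as the hobby for house 4.
By clue 5, the lacrosse player is in house 4.
By clue 10, the person in the gray house is in house 4.
House 1 color: only brown fits.
House 3's color must be purple (nothing else left).
House 1's sport must be cricket (nothing else left).
So: house 1 = brown/cricket/knitting, house 2 = white/basketball/cooking, house 3 = purple/baseball/chess, house 4 = gray/lacrosse/gardening.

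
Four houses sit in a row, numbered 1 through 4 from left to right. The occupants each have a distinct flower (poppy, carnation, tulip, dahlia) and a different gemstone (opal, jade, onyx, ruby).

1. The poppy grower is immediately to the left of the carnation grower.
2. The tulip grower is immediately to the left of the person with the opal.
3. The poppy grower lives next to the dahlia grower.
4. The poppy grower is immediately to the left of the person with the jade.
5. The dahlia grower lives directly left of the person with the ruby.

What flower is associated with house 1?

tulip

So house 4 gets carnation for flower.
That leaves onyx as the gemstone for house 1.
Clue 1 places the poppy grower in house 3.
Clue 3: the dahlia grower is in house 2.
By clue 4, the person with the jade is in house 4.
By clue 5, the person with the ruby is in house 3.
So house 1 gets tulip for flower.
The only gemstone still possible for house 2 is opal.
So: house 1 = tulip/onyx, house 2 = dahlia/opal, house 3 = poppy/ruby, house 4 = carnation/jade.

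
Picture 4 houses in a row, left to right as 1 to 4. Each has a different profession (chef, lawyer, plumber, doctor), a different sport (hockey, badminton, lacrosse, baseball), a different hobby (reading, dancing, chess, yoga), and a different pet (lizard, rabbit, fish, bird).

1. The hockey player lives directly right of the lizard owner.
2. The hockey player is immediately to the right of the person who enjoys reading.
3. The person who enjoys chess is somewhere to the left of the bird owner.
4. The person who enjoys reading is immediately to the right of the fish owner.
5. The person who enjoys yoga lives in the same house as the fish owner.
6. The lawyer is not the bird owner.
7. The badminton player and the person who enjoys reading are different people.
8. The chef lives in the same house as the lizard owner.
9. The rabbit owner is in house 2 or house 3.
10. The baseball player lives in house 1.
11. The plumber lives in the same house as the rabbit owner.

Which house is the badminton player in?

Clue 10 places the baseball player in house 1.
The only hobby still possible for house 4 is dancing.
So house 4 gets bird for pet.
House 4's profession must be doctor (nothing else left).
The only profession still possible for house 1 is lawyer.
House 1's pet must be fish (nothing else left).
By clue 4, the person who enjoys reading is in house 2.
By clue 5, the person who enjoys yoga is in house 1.
House 2 sport: only lacrosse fits.
The only hobby still possible for house 3 is chess.
From clue 2, the hockey player must be in house 3.
So house 4 gets badminton for sport.
Clue 1: the lizard owner is in house 2.
Clue 8 places the chef in house 2.
House 3 profession: only plumber fits.
The only pet still possible for house 3 is rabbit.
So: house 1 = lawyer/baseball/yoga/fish, house 2 = chef/lacrosse/reading/lizard, house 3 = plumber/hockey/chess/rabbit, house 4 = doctor/badminton/dancing/bird.

4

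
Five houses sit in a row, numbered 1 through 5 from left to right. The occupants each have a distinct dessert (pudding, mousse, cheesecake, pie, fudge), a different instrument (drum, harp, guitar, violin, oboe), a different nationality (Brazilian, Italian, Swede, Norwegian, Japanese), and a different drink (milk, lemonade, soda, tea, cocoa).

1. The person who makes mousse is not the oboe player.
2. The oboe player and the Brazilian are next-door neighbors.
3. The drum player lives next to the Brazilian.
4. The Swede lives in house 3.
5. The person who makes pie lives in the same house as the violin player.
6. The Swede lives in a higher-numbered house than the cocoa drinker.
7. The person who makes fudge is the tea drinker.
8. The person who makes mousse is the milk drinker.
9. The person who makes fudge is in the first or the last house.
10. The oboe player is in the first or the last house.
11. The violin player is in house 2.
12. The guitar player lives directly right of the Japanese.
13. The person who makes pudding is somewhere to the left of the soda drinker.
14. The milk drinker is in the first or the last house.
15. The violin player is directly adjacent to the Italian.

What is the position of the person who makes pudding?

By clue 4, the Swede is in house 3.
Clue 11 places the violin player in house 2.
Clue 5: the person who makes pie is in house 2.
The only instrument still possible for house 4 is harp.
The only nationality still possible for house 1 is Italian.
That leaves Norwegian as the nationality for house 5.
The person who makes fudge is narrowed to house 1 or 5; consider each.
Placing it in house 5 leads to a contradiction, so it's in house 1.
The tea drinker is in house 1 (clue 7).
The only drink still possible for house 2 is cocoa.
From clue 1, the oboe player must be in house 1.
Clue 2 places the Brazilian in house 2.
The only dessert still possible for house 5 is mousse.
The only instrument still possible for house 5 is guitar.
That leaves Japanese as the nationality for house 4.
House 3's drink must be lemonade (nothing else left).
That leaves soda as the drink for house 4.
So house 5 gets milk for drink.
Clue 13 places the person who makes pudding in house 3.
That leaves cheesecake as the dessert for house 4.
The only instrument still possible for house 3 is drum.
So: house 1 = fudge/oboe/Italian/tea, house 2 = pie/violin/Brazilian/cocoa, house 3 = pudding/drum/Swede/lemonade, house 4 = cheesecake/harp/Japanese/soda, house 5 = mousse/guitar/Norwegian/milk.

3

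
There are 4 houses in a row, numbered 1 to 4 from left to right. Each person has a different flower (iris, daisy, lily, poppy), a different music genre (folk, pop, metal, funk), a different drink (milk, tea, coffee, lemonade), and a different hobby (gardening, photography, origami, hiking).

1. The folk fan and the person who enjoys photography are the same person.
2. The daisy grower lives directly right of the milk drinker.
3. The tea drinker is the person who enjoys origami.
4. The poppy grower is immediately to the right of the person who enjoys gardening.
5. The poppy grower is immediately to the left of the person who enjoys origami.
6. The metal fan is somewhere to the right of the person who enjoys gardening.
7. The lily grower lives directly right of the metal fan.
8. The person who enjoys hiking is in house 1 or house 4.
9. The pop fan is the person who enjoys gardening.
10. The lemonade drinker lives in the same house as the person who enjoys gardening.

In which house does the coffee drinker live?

House 1's flower must be iris (nothing else left).
The lily grower is narrowed to house 3 or 4; consider each.
Placing it in house 3 leads to a contradiction, so it's in house 4.
Clue 7 places the metal fan in house 3.
That leaves origami as the hobby for house 3.
From clue 3, the tea drinker must be in house 3.
The poppy grower is in house 2 (clue 5).
That leaves daisy as the flower for house 3.
So house 4 gets coffee for drink.
Clue 2: the milk drinker is in house 2.
Clue 4: the person who enjoys gardening is in house 1.
Clue 9: the pop fan is in house 1.
From clue 10, the lemonade drinker must be in house 1.
So house 2 gets photography for hobby.
The only hobby still possible for house 4 is hiking.
The folk fan is in house 2 (clue 1).
House 4 music genre: only funk fits.
So: house 1 = iris/pop/lemonade/gardening, house 2 = poppy/folk/milk/photography, house 3 = daisy/metal/tea/origami, house 4 = lily/funk/coffee/hiking.

4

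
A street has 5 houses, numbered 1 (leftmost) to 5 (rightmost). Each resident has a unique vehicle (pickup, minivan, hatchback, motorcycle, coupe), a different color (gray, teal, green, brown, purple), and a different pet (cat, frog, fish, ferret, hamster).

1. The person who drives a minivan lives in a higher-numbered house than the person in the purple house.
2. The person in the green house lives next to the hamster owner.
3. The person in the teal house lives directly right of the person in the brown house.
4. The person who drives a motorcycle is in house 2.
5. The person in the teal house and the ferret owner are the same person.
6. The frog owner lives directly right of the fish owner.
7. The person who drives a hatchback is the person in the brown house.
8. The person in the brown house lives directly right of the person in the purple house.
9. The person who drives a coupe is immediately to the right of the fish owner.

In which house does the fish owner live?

From clue 4, the person who drives a motorcycle must be in house 2.
So house 1 gets pickup for vehicle.
The person who drives a hatchback is narrowed to house 3 or 4; consider each.
Placing it in house 3 leads to a contradiction, so it's in house 4.
Clue 7 places the person in the brown house in house 4.
From clue 8, the person in the purple house must be in house 3.
By clue 1, the person who drives a minivan is in house 5.
Clue 5 places the ferret owner in house 5.
So house 3 gets coupe for vehicle.
The only color still possible for house 5 is teal.
From clue 6, the frog owner must be in house 3.
By clue 6, the fish owner is in house 2.
House 1's pet must be hamster (nothing else left).
So house 4 gets cat for pet.
The person in the green house is in house 2 (clue 2).
That leaves gray as the color for house 1.
So: house 1 = pickup/gray/hamster, house 2 = motorcycle/green/fish, house 3 = coupe/purple/frog, house 4 = hatchback/brown/cat, house 5 = minivan/teal/ferret.

2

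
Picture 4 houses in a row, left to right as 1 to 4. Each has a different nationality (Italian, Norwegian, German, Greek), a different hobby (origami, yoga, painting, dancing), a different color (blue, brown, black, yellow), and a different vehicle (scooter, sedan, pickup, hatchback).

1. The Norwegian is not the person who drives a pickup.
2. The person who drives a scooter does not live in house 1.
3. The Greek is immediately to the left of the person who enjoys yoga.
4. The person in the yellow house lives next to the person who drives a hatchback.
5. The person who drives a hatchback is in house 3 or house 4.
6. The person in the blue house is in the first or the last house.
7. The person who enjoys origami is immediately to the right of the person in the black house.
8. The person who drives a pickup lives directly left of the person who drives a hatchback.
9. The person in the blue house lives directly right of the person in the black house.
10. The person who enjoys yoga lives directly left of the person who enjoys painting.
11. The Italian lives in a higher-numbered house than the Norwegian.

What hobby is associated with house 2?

By clue 9, the person in the blue house is in house 4.
Clue 9: the person in the black house is in house 3.
House 1's hobby must be dancing (nothing else left).
That leaves sedan as the vehicle for house 1.
Clue 4: the person in the yellow house is in house 2.
Clue 4 places the person who drives a hatchback in house 3.
Clue 7: the person who enjoys origami is in house 4.
Clue 8: the person who drives a pickup is in house 2.
House 2 hobby: only yoga fits.
House 3 hobby: only painting fits.
House 1 color: only brown fits.
House 4 vehicle: only scooter fits.
Clue 3: the Greek is in house 1.
By clue 11, the Italian is in house 4.
House 2 nationality: only German fits.
The only nationality still possible for house 3 is Norwegian.
So: house 1 = Greek/dancing/brown/sedan, house 2 = German/yoga/yellow/pickup, house 3 = Norwegian/painting/black/hatchback, house 4 = Italian/origami/blue/scooter.

yoga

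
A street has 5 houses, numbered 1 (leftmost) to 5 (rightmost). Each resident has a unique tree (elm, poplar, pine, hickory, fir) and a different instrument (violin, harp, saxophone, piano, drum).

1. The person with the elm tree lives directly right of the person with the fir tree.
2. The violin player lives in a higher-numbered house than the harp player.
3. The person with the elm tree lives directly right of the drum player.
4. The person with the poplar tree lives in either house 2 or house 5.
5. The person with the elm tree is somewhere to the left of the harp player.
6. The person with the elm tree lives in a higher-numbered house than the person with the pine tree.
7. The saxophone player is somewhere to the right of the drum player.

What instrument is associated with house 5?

violin

House 4's tree must be hickory (nothing else left).
That leaves poplar as the tree for house 5.
So house 3 gets elm for tree.
From clue 1, the person with the fir tree must be in house 2.
From clue 3, the drum player must be in house 2.
Clue 5: the harp player is in house 4.
So house 1 gets pine for tree.
The only instrument still possible for house 1 is piano.
House 3's instrument must be saxophone (nothing else left).
House 5's instrument must be violin (nothing else left).
So: house 1 = pine/piano, house 2 = fir/drum, house 3 = elm/saxophone, house 4 = hickory/harp, house 5 = poplar/violin.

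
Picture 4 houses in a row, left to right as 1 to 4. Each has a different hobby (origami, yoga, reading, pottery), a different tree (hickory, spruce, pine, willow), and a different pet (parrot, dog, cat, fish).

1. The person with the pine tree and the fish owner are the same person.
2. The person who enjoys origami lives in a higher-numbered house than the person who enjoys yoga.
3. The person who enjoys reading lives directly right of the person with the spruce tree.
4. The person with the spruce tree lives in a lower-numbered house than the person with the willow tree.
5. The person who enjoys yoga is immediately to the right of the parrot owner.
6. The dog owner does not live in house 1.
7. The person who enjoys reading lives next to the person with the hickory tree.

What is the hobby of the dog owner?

yoga

That leaves pottery as the hobby for house 1.
The person who enjoys origami is narrowed to house 3 or 4; consider each.
Placing it in house 3 leads to a contradiction, so it's in house 4.
The person who enjoys reading is narrowed to house 2 or 3; consider each.
Placing it in house 3 leads to a contradiction, so it's in house 2.
Clue 3 places the person with the spruce tree in house 1.
House 3 hobby: only yoga fits.
From clue 5, the parrot owner must be in house 2.
That leaves hickory as the tree for house 3.
The only pet still possible for house 1 is cat.
From clue 1, the person with the pine tree must be in house 4.
From clue 1, the fish owner must be in house 4.
The only tree still possible for house 2 is willow.
House 3's pet must be dog (nothing else left).
So: house 1 = pottery/spruce/cat, house 2 = reading/willow/parrot, house 3 = yoga/hickory/dog, house 4 = origami/pine/fish.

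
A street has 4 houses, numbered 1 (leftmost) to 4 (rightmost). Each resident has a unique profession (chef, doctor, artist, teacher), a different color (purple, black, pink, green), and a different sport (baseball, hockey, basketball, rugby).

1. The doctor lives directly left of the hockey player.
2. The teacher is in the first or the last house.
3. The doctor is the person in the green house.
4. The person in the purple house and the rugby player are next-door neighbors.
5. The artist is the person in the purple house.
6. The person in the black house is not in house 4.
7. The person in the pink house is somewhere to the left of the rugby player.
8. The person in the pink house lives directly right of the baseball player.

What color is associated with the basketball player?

The only color still possible for house 4 is purple.
The rugby player is in house 3 (clue 4).
Clue 5: the artist is in house 4.
From clue 7, the person in the pink house must be in house 2.
Clue 8 places the baseball player in house 1.
So house 1 gets teacher for profession.
By clue 1, the doctor is in house 3.
Clue 1 places the hockey player in house 4.
The person in the green house is in house 3 (clue 3).
House 2's profession must be chef (nothing else left).
House 1 color: only black fits.
So house 2 gets basketball for sport.
So: house 1 = teacher/black/baseball, house 2 = chef/pink/basketball, house 3 = doctor/green/rugby, house 4 = artist/purple/hockey.

pink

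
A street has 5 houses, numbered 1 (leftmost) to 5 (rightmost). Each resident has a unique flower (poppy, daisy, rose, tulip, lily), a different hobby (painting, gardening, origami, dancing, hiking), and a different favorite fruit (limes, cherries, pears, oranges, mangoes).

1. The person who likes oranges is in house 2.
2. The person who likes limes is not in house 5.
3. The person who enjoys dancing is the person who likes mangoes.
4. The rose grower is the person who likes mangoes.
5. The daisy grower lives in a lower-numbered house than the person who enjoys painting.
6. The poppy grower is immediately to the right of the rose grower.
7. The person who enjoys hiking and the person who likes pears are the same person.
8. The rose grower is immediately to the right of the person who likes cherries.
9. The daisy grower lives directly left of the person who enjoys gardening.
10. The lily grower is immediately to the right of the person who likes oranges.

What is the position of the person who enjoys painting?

3

Clue 1: the person who likes oranges is in house 2.
From clue 10, the lily grower must be in house 3.
The rose grower is in house 4 (clue 4).
The person who likes mangoes is in house 4 (clue 4).
The poppy grower is in house 5 (clue 6).
The person who likes cherries is in house 3 (clue 8).
The only favorite fruit still possible for house 5 is pears.
The person who enjoys dancing is in house 4 (clue 3).
Clue 7 places the person who enjoys hiking in house 5.
So house 1 gets origami for hobby.
So house 1 gets limes for favorite fruit.
The daisy grower is narrowed to house 1 or 2; consider each.
Placing it in house 2 leads to a contradiction, so it's in house 1.
By clue 9, the person who enjoys gardening is in house 2.
House 2's flower must be tulip (nothing else left).
House 3's hobby must be painting (nothing else left).
So: house 1 = daisy/origami/limes, house 2 = tulip/gardening/oranges, house 3 = lily/painting/cherries, house 4 = rose/dancing/mangoes, house 5 = poppy/hiking/pears.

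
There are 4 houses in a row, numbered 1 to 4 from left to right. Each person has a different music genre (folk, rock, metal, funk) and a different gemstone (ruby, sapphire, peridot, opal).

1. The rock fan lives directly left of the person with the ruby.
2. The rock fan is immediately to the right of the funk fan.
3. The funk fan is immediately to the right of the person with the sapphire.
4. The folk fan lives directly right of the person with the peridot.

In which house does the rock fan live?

3

By clue 3, the funk fan is in house 2.
The person with the sapphire is in house 1 (clue 3).
House 1 music genre: only metal fits.
The only music genre still possible for house 4 is folk.
The person with the ruby is in house 4 (clue 1).
By clue 4, the person with the peridot is in house 3.
So house 3 gets rock for music genre.
That leaves opal as the gemstone for house 2.
So: house 1 = metal/sapphire, house 2 = funk/opal, house 3 = rock/peridot, house 4 = folk/ruby.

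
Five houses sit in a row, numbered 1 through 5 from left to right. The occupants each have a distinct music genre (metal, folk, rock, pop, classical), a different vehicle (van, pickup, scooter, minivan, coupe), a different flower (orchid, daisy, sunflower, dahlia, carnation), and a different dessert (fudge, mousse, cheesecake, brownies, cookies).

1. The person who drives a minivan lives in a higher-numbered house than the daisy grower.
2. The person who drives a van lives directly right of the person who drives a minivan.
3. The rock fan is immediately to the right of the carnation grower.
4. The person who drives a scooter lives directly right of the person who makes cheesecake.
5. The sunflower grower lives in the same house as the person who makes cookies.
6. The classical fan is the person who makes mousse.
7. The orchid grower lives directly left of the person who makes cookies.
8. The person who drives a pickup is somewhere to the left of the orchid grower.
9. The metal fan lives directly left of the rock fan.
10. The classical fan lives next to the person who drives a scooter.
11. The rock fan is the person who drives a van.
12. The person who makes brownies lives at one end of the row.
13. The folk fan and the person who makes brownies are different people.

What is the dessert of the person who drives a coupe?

mousse

The person who makes brownies is narrowed to house 1 or 5; consider each.
Placing it in house 5 leads to a contradiction, so it's in house 1.
House 1's music genre must be pop (nothing else left).
The metal fan is narrowed to house 2 or 3 or 4; consider each.
Placing it in house 3 and house 4 leads to a contradiction, so it's in house 2.
Clue 9 places the rock fan in house 3.
Clue 11 places the person who drives a van in house 3.
Clue 2 places the person who drives a minivan in house 2.
The carnation grower is in house 2 (clue 3).
House 2's dessert must be fudge (nothing else left).
Clue 1: the daisy grower is in house 1.
That leaves pickup as the vehicle for house 1.
The only dessert still possible for house 3 is cheesecake.
Clue 4 places the person who drives a scooter in house 4.
The classical fan is in house 5 (clue 10).
So house 4 gets folk for music genre.
That leaves coupe as the vehicle for house 5.
The person who makes mousse is in house 5 (clue 6).
That leaves cookies as the dessert for house 4.
Clue 5: the sunflower grower is in house 4.
From clue 7, the orchid grower must be in house 3.
That leaves dahlia as the flower for house 5.
So: house 1 = pop/pickup/daisy/brownies, house 2 = metal/minivan/carnation/fudge, house 3 = rock/van/orchid/cheesecake, house 4 = folk/scooter/sunflower/cookies, house 5 = classical/coupe/dahlia/mousse.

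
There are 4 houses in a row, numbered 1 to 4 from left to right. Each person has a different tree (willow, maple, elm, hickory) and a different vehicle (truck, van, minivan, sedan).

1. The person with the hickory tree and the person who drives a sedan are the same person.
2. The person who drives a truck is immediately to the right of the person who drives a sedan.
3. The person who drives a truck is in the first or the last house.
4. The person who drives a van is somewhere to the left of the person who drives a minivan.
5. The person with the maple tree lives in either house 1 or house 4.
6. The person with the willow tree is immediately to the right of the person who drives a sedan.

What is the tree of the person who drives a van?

The person who drives a truck is in house 4 (clue 3).
Clue 2 places the person who drives a sedan in house 3.
The person with the willow tree is in house 4 (clue 6).
House 1's tree must be maple (nothing else left).
So house 1 gets van for vehicle.
So house 2 gets minivan for vehicle.
By clue 1, the person with the hickory tree is in house 3.
House 2's tree must be elm (nothing else left).
So: house 1 = maple/van, house 2 = elm/minivan, house 3 = hickory/sedan, house 4 = willow/truck.

maple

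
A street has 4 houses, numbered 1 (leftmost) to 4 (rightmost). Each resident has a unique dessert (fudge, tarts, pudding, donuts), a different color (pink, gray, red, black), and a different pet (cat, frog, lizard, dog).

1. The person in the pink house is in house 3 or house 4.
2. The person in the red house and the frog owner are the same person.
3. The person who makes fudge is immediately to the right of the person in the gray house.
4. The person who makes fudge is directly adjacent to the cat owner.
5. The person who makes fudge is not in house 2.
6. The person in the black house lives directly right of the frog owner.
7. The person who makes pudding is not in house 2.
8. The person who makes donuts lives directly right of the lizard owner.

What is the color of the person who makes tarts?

So house 1 gets red for color.
Clue 2 places the frog owner in house 1.
Clue 6: the person in the black house is in house 2.
That leaves pink as the color for house 4.
By clue 3, the person who makes fudge is in house 4.
From clue 4, the cat owner must be in house 3.
House 2's dessert must be tarts (nothing else left).
The only dessert still possible for house 3 is donuts.
House 3 color: only gray fits.
House 2's pet must be lizard (nothing else left).
The only pet still possible for house 4 is dog.
House 1's dessert must be pudding (nothing else left).
So: house 1 = pudding/red/frog, house 2 = tarts/black/lizard, house 3 = donuts/gray/cat, house 4 = fudge/pink/dog.

black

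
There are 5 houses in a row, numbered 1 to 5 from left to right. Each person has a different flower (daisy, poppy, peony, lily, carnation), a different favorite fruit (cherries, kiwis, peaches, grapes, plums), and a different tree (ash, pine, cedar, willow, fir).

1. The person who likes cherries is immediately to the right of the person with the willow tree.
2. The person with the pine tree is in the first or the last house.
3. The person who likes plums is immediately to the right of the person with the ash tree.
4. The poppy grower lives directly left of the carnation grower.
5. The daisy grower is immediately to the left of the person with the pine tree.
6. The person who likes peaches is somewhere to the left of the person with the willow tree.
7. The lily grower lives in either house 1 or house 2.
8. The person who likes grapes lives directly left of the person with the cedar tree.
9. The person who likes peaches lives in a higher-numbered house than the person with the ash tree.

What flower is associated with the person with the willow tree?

Clue 5 places the daisy grower in house 4.
The person with the pine tree is in house 5 (clue 5).
So house 5 gets peony for flower.
House 3's flower must be carnation (nothing else left).
The poppy grower is in house 2 (clue 4).
The only flower still possible for house 1 is lily.
The person who likes cherries is narrowed to house 4 or 5; consider each.
Placing it in house 4 leads to a contradiction, so it's in house 5.
Clue 1 places the person with the willow tree in house 4.
House 4's favorite fruit must be kiwis (nothing else left).
House 1's favorite fruit must be grapes (nothing else left).
By clue 8, the person with the cedar tree is in house 2.
So house 3 gets fir for tree.
The person who likes plums is in house 2 (clue 3).
That leaves peaches as the favorite fruit for house 3.
House 1 tree: only ash fits.
So: house 1 = lily/grapes/ash, house 2 = poppy/plums/cedar, house 3 = carnation/peaches/fir, house 4 = daisy/kiwis/willow, house 5 = peony/cherries/pine.

daisy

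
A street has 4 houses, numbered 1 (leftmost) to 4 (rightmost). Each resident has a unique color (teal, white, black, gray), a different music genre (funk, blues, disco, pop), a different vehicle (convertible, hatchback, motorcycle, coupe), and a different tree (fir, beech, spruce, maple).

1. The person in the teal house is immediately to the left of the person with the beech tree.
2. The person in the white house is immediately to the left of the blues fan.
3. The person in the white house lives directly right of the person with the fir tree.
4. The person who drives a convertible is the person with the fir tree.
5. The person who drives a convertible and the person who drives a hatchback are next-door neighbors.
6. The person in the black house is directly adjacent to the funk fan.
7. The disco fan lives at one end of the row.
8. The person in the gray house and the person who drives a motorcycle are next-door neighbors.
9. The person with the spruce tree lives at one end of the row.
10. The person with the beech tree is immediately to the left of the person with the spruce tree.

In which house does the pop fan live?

3

Clue 10 places the person with the beech tree in house 3.
Clue 10 places the person with the spruce tree in house 4.
Clue 1 places the person in the teal house in house 2.
So house 3 gets white for color.
The blues fan is in house 4 (clue 2).
From clue 3, the person with the fir tree must be in house 2.
Clue 4: the person who drives a convertible is in house 2.
That leaves disco as the music genre for house 1.
That leaves motorcycle as the vehicle for house 3.
House 4 vehicle: only coupe fits.
House 1's tree must be maple (nothing else left).
Clue 8: the person in the gray house is in house 4.
The only color still possible for house 1 is black.
The only vehicle still possible for house 1 is hatchback.
The funk fan is in house 2 (clue 6).
House 3 music genre: only pop fits.
So: house 1 = black/disco/hatchback/maple, house 2 = teal/funk/convertible/fir, house 3 = white/pop/motorcycle/beech, house 4 = gray/blues/coupe/spruce.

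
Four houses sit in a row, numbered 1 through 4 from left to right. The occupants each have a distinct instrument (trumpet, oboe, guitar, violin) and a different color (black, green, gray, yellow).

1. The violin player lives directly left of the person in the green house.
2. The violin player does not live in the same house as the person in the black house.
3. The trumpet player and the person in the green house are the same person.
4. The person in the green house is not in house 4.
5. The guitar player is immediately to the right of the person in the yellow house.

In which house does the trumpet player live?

The trumpet player is narrowed to house 2 or 3; consider each.
Placing it in house 3 leads to a contradiction, so it's in house 2.
Clue 3 places the person in the green house in house 2.
House 1's instrument must be violin (nothing else left).
Clue 5 places the guitar player in house 4.
The person in the yellow house is in house 3 (clue 5).
House 3 instrument: only oboe fits.
The only color still possible for house 1 is gray.
House 4's color must be black (nothing else left).
So: house 1 = violin/gray, house 2 = trumpet/green, house 3 = oboe/yellow, house 4 = guitar/black.

2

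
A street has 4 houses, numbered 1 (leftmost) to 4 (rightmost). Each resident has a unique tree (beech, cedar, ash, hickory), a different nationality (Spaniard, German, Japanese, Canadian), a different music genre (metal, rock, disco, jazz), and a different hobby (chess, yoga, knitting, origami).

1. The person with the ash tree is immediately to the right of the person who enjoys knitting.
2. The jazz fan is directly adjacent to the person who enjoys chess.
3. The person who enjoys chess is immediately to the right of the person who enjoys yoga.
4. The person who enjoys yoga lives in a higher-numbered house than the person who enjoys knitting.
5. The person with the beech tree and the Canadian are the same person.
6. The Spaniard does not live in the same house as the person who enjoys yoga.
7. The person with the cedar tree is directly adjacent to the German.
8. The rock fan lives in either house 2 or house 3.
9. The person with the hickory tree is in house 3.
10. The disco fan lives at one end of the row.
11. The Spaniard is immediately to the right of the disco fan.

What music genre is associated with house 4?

metal

Clue 9 places the person with the hickory tree in house 3.
Clue 11 places the Spaniard in house 2.
By clue 11, the disco fan is in house 1.
By clue 1, the person with the ash tree is in house 2.
From clue 1, the person who enjoys knitting must be in house 1.
From clue 6, the person who enjoys yoga must be in house 3.
So house 1 gets beech for tree.
House 4 tree: only cedar fits.
So house 2 gets origami for hobby.
That leaves chess as the hobby for house 4.
By clue 2, the jazz fan is in house 3.
Clue 5: the Canadian is in house 1.
By clue 7, the German is in house 3.
House 4 nationality: only Japanese fits.
That leaves metal as the music genre for house 4.
House 2's music genre must be rock (nothing else left).
So: house 1 = beech/Canadian/disco/knitting, house 2 = ash/Spaniard/rock/origami, house 3 = hickory/German/jazz/yoga, house 4 = cedar/Japanese/metal/chess.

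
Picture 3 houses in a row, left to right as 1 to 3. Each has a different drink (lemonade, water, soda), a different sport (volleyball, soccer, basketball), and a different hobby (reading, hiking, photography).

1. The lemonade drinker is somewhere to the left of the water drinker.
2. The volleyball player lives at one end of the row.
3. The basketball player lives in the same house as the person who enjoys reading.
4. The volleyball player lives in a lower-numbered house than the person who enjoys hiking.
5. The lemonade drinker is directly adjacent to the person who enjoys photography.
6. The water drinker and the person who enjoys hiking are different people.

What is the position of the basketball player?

By clue 4, the volleyball player is in house 1.
So house 1 gets photography for hobby.
From clue 5, the lemonade drinker must be in house 2.
That leaves soda as the drink for house 1.
House 3's drink must be water (nothing else left).
By clue 6, the person who enjoys hiking is in house 2.
That leaves reading as the hobby for house 3.
Clue 3 places the basketball player in house 3.
House 2 sport: only soccer fits.
So: house 1 = soda/volleyball/photography, house 2 = lemonade/soccer/hiking, house 3 = water/basketball/reading.

3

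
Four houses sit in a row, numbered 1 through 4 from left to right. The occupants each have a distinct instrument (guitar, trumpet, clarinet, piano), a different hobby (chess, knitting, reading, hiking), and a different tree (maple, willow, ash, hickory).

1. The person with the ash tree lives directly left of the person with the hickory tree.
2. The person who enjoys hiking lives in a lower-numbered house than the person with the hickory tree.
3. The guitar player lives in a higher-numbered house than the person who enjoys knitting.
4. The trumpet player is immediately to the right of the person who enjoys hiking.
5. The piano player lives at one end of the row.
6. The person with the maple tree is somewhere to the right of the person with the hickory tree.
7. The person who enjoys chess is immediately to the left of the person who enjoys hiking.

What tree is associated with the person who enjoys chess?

House 4's hobby must be reading (nothing else left).
From clue 2, the person who enjoys hiking must be in house 2.
The person with the hickory tree is in house 3 (clue 2).
Clue 4 places the trumpet player in house 3.
By clue 6, the person with the maple tree is in house 4.
By clue 7, the person who enjoys chess is in house 1.
House 3's hobby must be knitting (nothing else left).
From clue 1, the person with the ash tree must be in house 2.
Clue 3 places the guitar player in house 4.
That leaves piano as the instrument for house 1.
So house 2 gets clarinet for instrument.
House 1 tree: only willow fits.
So: house 1 = piano/chess/willow, house 2 = clarinet/hiking/ash, house 3 = trumpet/knitting/hickory, house 4 = guitar/reading/maple.

willow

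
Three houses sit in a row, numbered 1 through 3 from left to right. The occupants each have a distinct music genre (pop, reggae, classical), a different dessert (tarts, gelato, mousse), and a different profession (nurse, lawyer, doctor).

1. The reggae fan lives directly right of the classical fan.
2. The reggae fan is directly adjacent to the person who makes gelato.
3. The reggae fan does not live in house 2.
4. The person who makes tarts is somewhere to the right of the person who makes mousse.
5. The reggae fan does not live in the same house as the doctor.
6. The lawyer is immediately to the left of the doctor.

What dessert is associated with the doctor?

From clue 3, the reggae fan must be in house 3.
By clue 6, the lawyer is in house 1.
From clue 6, the doctor must be in house 2.
So house 3 gets nurse for profession.
From clue 1, the classical fan must be in house 2.
Clue 2 places the person who makes gelato in house 2.
The only music genre still possible for house 1 is pop.
The only dessert still possible for house 1 is mousse.
House 3's dessert must be tarts (nothing else left).
So: house 1 = pop/mousse/lawyer, house 2 = classical/gelato/doctor, house 3 = reggae/tarts/nurse.

gelato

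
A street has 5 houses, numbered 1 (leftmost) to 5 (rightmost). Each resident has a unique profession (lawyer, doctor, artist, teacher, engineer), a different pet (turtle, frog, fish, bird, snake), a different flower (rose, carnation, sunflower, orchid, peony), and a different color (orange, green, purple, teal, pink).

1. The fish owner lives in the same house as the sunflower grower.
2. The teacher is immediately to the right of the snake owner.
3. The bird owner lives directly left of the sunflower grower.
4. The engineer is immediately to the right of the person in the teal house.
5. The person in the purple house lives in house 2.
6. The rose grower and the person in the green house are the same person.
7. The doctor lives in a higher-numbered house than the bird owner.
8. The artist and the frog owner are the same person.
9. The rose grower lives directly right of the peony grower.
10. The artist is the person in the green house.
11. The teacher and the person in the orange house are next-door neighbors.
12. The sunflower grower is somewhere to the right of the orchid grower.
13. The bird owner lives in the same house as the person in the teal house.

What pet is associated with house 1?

By clue 5, the person in the purple house is in house 2.
House 1 profession: only lawyer fits.
The artist is narrowed to house 3 or 4 or 5; consider each.
Placing it in house 3 and house 4 leads to a contradiction, so it's in house 5.
By clue 8, the frog owner is in house 5.
From clue 10, the person in the green house must be in house 5.
Clue 6 places the rose grower in house 5.
By clue 9, the peony grower is in house 4.
By clue 1, the fish owner is in house 2.
By clue 3, the bird owner is in house 1.
By clue 12, the orchid grower is in house 1.
The person in the teal house is in house 1 (clue 13).
That leaves snake as the pet for house 3.
House 4's pet must be turtle (nothing else left).
So house 2 gets sunflower for flower.
The only flower still possible for house 3 is carnation.
Clue 2: the teacher is in house 4.
The engineer is in house 2 (clue 4).
The person in the orange house is in house 3 (clue 11).
The only profession still possible for house 3 is doctor.
So house 4 gets pink for color.
So: house 1 = lawyer/bird/orchid/teal, house 2 = engineer/fish/sunflower/purple, house 3 = doctor/snake/carnation/orange, house 4 = teacher/turtle/peony/pink, house 5 = artist/frog/rose/green.

bird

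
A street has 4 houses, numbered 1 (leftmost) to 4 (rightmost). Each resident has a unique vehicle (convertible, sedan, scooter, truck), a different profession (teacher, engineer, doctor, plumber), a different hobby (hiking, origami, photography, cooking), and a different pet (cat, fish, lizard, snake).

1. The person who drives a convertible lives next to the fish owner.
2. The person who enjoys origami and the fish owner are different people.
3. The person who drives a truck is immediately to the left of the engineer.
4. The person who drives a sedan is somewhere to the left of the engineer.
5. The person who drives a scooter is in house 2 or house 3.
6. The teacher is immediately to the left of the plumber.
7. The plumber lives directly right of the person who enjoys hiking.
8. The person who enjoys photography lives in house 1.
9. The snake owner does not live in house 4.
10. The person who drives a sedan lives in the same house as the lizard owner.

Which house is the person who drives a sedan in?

1

Clue 8 places the person who enjoys photography in house 1.
So house 4 gets convertible for vehicle.
By clue 1, the fish owner is in house 3.
So house 4 gets cat for pet.
House 1's profession must be doctor (nothing else left).
The person who drives a scooter is narrowed to house 2 or 3; consider each.
Placing it in house 3 leads to a contradiction, so it's in house 2.
House 3 vehicle: only truck fits.
From clue 3, the engineer must be in house 4.
Clue 10: the lizard owner is in house 1.
That leaves sedan as the vehicle for house 1.
House 2's profession must be teacher (nothing else left).
So house 3 gets plumber for profession.
House 2 pet: only snake fits.
Clue 7: the person who enjoys hiking is in house 2.
So house 3 gets cooking for hobby.
House 4's hobby must be origami (nothing else left).
So: house 1 = sedan/doctor/photography/lizard, house 2 = scooter/teacher/hiking/snake, house 3 = truck/plumber/cooking/fish, house 4 = convertible/engineer/origami/cat.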